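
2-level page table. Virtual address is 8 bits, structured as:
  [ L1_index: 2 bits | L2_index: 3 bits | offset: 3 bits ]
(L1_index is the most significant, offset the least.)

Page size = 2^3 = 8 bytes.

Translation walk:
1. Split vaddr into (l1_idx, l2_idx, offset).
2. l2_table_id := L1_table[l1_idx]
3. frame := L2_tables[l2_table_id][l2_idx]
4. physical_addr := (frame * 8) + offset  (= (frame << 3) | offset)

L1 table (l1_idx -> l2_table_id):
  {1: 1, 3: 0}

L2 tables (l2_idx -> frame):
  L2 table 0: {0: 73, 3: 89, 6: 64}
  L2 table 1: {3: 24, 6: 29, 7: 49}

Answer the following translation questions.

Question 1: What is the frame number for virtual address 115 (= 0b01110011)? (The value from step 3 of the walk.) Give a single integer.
Answer: 29

Derivation:
vaddr = 115: l1_idx=1, l2_idx=6
L1[1] = 1; L2[1][6] = 29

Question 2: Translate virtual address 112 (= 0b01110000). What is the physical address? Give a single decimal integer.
Answer: 232

Derivation:
vaddr = 112 = 0b01110000
Split: l1_idx=1, l2_idx=6, offset=0
L1[1] = 1
L2[1][6] = 29
paddr = 29 * 8 + 0 = 232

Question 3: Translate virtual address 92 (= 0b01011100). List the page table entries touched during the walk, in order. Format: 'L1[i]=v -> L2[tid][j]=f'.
vaddr = 92 = 0b01011100
Split: l1_idx=1, l2_idx=3, offset=4

Answer: L1[1]=1 -> L2[1][3]=24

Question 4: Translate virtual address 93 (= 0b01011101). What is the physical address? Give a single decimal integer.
vaddr = 93 = 0b01011101
Split: l1_idx=1, l2_idx=3, offset=5
L1[1] = 1
L2[1][3] = 24
paddr = 24 * 8 + 5 = 197

Answer: 197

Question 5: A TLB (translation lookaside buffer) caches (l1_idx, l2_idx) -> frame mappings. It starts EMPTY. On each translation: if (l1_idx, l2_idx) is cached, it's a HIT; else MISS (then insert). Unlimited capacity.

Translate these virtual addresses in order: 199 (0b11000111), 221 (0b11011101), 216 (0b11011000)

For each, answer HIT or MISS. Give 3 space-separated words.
Answer: MISS MISS HIT

Derivation:
vaddr=199: (3,0) not in TLB -> MISS, insert
vaddr=221: (3,3) not in TLB -> MISS, insert
vaddr=216: (3,3) in TLB -> HIT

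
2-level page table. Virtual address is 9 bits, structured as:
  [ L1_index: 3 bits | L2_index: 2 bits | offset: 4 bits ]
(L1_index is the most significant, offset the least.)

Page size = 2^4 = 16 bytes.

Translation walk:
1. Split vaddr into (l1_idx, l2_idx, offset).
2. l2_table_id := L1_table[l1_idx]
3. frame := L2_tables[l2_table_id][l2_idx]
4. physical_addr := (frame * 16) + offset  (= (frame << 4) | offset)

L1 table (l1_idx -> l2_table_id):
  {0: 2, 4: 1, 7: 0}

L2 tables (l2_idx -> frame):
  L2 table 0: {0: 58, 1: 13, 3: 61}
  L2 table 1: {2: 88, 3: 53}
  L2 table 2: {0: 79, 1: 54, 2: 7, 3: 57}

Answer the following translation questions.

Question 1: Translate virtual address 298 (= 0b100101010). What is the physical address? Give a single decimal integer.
vaddr = 298 = 0b100101010
Split: l1_idx=4, l2_idx=2, offset=10
L1[4] = 1
L2[1][2] = 88
paddr = 88 * 16 + 10 = 1418

Answer: 1418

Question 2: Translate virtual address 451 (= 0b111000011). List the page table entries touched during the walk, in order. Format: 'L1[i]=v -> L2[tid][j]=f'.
vaddr = 451 = 0b111000011
Split: l1_idx=7, l2_idx=0, offset=3

Answer: L1[7]=0 -> L2[0][0]=58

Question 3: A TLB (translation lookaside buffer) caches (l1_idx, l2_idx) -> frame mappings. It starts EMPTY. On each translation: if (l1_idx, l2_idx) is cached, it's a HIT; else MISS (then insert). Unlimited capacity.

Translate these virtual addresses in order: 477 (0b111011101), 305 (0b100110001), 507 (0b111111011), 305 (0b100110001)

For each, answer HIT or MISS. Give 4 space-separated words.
Answer: MISS MISS MISS HIT

Derivation:
vaddr=477: (7,1) not in TLB -> MISS, insert
vaddr=305: (4,3) not in TLB -> MISS, insert
vaddr=507: (7,3) not in TLB -> MISS, insert
vaddr=305: (4,3) in TLB -> HIT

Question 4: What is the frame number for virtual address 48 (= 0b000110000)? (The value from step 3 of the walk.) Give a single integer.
Answer: 57

Derivation:
vaddr = 48: l1_idx=0, l2_idx=3
L1[0] = 2; L2[2][3] = 57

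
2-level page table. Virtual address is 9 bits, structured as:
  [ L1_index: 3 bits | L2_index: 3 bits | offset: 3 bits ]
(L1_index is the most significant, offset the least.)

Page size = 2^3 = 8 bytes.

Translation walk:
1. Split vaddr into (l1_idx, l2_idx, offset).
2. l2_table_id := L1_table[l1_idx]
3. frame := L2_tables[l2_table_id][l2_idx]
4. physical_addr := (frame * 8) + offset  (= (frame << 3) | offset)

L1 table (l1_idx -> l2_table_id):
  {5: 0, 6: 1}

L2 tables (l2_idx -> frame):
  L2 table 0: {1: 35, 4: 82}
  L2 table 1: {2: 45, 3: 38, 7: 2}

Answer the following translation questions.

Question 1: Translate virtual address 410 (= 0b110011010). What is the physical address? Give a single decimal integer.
vaddr = 410 = 0b110011010
Split: l1_idx=6, l2_idx=3, offset=2
L1[6] = 1
L2[1][3] = 38
paddr = 38 * 8 + 2 = 306

Answer: 306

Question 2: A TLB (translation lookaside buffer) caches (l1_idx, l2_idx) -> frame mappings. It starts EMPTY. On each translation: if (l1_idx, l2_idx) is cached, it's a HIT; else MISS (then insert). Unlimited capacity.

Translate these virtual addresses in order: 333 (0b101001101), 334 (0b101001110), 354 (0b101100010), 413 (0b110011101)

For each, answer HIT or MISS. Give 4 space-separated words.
Answer: MISS HIT MISS MISS

Derivation:
vaddr=333: (5,1) not in TLB -> MISS, insert
vaddr=334: (5,1) in TLB -> HIT
vaddr=354: (5,4) not in TLB -> MISS, insert
vaddr=413: (6,3) not in TLB -> MISS, insert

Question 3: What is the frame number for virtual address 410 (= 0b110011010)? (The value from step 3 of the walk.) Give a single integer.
Answer: 38

Derivation:
vaddr = 410: l1_idx=6, l2_idx=3
L1[6] = 1; L2[1][3] = 38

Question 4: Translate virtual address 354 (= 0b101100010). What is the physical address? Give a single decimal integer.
Answer: 658

Derivation:
vaddr = 354 = 0b101100010
Split: l1_idx=5, l2_idx=4, offset=2
L1[5] = 0
L2[0][4] = 82
paddr = 82 * 8 + 2 = 658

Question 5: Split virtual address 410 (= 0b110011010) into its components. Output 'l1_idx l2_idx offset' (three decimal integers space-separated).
Answer: 6 3 2

Derivation:
vaddr = 410 = 0b110011010
  top 3 bits -> l1_idx = 6
  next 3 bits -> l2_idx = 3
  bottom 3 bits -> offset = 2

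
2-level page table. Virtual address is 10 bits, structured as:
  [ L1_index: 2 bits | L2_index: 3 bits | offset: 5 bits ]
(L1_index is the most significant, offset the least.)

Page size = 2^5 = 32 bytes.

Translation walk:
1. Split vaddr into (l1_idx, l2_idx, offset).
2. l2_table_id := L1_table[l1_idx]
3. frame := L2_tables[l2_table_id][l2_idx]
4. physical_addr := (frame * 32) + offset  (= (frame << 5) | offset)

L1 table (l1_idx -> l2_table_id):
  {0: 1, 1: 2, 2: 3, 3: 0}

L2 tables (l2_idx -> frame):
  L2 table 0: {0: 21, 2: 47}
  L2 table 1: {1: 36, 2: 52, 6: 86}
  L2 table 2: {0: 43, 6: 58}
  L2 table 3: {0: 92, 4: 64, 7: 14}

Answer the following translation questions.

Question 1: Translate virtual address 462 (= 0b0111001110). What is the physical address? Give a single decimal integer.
vaddr = 462 = 0b0111001110
Split: l1_idx=1, l2_idx=6, offset=14
L1[1] = 2
L2[2][6] = 58
paddr = 58 * 32 + 14 = 1870

Answer: 1870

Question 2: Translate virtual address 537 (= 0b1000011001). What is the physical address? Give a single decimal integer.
Answer: 2969

Derivation:
vaddr = 537 = 0b1000011001
Split: l1_idx=2, l2_idx=0, offset=25
L1[2] = 3
L2[3][0] = 92
paddr = 92 * 32 + 25 = 2969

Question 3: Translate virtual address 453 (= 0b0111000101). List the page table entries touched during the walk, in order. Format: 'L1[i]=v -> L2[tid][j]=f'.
vaddr = 453 = 0b0111000101
Split: l1_idx=1, l2_idx=6, offset=5

Answer: L1[1]=2 -> L2[2][6]=58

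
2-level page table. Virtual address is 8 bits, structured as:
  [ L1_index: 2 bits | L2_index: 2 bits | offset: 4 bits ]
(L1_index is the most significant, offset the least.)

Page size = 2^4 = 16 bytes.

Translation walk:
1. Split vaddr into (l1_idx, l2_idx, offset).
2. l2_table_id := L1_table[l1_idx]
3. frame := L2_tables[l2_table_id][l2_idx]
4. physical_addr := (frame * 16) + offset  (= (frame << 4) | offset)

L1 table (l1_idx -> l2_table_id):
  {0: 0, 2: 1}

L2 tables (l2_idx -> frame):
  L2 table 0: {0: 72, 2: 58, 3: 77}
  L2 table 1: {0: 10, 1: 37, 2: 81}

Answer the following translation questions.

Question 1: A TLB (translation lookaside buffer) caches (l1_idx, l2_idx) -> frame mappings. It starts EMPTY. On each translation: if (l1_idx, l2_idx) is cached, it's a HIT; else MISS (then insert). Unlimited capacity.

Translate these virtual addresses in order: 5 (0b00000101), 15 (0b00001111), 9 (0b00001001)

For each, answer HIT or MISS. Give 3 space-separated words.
vaddr=5: (0,0) not in TLB -> MISS, insert
vaddr=15: (0,0) in TLB -> HIT
vaddr=9: (0,0) in TLB -> HIT

Answer: MISS HIT HIT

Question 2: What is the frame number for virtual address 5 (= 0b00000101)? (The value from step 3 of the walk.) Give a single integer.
vaddr = 5: l1_idx=0, l2_idx=0
L1[0] = 0; L2[0][0] = 72

Answer: 72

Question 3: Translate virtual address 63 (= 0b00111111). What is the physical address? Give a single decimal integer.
vaddr = 63 = 0b00111111
Split: l1_idx=0, l2_idx=3, offset=15
L1[0] = 0
L2[0][3] = 77
paddr = 77 * 16 + 15 = 1247

Answer: 1247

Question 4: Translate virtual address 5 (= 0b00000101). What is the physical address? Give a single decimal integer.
Answer: 1157

Derivation:
vaddr = 5 = 0b00000101
Split: l1_idx=0, l2_idx=0, offset=5
L1[0] = 0
L2[0][0] = 72
paddr = 72 * 16 + 5 = 1157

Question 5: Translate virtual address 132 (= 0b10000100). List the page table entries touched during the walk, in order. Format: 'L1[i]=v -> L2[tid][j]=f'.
vaddr = 132 = 0b10000100
Split: l1_idx=2, l2_idx=0, offset=4

Answer: L1[2]=1 -> L2[1][0]=10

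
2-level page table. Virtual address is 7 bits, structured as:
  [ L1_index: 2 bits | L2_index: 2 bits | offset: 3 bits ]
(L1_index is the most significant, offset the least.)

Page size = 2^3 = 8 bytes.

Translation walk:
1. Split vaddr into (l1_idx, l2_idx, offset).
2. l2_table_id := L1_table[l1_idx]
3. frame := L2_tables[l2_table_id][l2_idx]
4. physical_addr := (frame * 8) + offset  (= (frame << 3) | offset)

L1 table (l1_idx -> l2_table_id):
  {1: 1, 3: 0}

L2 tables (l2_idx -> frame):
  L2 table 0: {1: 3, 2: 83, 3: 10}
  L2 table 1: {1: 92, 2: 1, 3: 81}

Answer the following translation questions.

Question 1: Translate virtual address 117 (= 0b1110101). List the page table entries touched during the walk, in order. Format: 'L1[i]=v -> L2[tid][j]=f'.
Answer: L1[3]=0 -> L2[0][2]=83

Derivation:
vaddr = 117 = 0b1110101
Split: l1_idx=3, l2_idx=2, offset=5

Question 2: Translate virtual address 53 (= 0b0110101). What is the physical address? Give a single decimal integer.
vaddr = 53 = 0b0110101
Split: l1_idx=1, l2_idx=2, offset=5
L1[1] = 1
L2[1][2] = 1
paddr = 1 * 8 + 5 = 13

Answer: 13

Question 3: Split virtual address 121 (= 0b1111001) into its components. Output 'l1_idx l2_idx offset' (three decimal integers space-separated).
vaddr = 121 = 0b1111001
  top 2 bits -> l1_idx = 3
  next 2 bits -> l2_idx = 3
  bottom 3 bits -> offset = 1

Answer: 3 3 1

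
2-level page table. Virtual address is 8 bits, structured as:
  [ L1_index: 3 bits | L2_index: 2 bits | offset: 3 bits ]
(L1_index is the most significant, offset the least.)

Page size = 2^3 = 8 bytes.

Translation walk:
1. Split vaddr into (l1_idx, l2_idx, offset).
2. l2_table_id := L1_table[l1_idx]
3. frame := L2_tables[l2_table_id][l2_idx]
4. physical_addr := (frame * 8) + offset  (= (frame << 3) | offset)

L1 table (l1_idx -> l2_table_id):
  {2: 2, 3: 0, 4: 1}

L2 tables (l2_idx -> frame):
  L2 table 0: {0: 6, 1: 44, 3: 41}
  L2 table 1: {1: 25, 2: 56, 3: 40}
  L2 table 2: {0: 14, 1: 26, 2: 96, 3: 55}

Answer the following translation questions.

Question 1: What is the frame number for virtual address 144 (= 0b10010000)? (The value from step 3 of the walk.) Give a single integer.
vaddr = 144: l1_idx=4, l2_idx=2
L1[4] = 1; L2[1][2] = 56

Answer: 56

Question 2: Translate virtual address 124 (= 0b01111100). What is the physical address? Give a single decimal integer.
vaddr = 124 = 0b01111100
Split: l1_idx=3, l2_idx=3, offset=4
L1[3] = 0
L2[0][3] = 41
paddr = 41 * 8 + 4 = 332

Answer: 332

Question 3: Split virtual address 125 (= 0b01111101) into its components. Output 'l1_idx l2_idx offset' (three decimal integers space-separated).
Answer: 3 3 5

Derivation:
vaddr = 125 = 0b01111101
  top 3 bits -> l1_idx = 3
  next 2 bits -> l2_idx = 3
  bottom 3 bits -> offset = 5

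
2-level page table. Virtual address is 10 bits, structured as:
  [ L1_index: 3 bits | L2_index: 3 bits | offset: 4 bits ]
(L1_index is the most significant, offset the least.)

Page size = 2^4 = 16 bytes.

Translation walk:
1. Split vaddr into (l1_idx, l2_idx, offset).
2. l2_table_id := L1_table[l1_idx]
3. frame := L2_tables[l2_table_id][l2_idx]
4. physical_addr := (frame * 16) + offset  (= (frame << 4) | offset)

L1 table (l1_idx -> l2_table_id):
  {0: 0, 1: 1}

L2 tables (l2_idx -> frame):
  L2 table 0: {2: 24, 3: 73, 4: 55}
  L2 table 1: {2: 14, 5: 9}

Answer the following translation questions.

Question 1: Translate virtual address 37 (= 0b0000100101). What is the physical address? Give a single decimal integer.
vaddr = 37 = 0b0000100101
Split: l1_idx=0, l2_idx=2, offset=5
L1[0] = 0
L2[0][2] = 24
paddr = 24 * 16 + 5 = 389

Answer: 389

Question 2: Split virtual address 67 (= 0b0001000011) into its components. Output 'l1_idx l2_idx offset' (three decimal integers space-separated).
Answer: 0 4 3

Derivation:
vaddr = 67 = 0b0001000011
  top 3 bits -> l1_idx = 0
  next 3 bits -> l2_idx = 4
  bottom 4 bits -> offset = 3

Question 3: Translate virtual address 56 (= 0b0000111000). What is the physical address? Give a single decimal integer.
vaddr = 56 = 0b0000111000
Split: l1_idx=0, l2_idx=3, offset=8
L1[0] = 0
L2[0][3] = 73
paddr = 73 * 16 + 8 = 1176

Answer: 1176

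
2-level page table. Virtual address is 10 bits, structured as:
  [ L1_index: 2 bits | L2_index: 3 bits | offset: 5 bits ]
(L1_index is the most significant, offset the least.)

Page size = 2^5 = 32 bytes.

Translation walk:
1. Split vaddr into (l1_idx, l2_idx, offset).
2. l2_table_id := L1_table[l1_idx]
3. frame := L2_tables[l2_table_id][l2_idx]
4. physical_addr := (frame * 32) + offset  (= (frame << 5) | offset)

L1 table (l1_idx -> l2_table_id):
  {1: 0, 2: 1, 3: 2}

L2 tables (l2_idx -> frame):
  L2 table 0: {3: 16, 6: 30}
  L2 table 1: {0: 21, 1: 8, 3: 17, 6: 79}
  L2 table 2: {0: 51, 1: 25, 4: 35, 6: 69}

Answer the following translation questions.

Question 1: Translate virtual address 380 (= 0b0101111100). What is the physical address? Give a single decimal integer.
Answer: 540

Derivation:
vaddr = 380 = 0b0101111100
Split: l1_idx=1, l2_idx=3, offset=28
L1[1] = 0
L2[0][3] = 16
paddr = 16 * 32 + 28 = 540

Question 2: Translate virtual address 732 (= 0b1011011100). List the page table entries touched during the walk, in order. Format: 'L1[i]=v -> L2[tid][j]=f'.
Answer: L1[2]=1 -> L2[1][6]=79

Derivation:
vaddr = 732 = 0b1011011100
Split: l1_idx=2, l2_idx=6, offset=28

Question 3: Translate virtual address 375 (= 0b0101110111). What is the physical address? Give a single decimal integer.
Answer: 535

Derivation:
vaddr = 375 = 0b0101110111
Split: l1_idx=1, l2_idx=3, offset=23
L1[1] = 0
L2[0][3] = 16
paddr = 16 * 32 + 23 = 535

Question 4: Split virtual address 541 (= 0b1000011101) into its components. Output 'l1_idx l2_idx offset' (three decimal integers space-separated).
vaddr = 541 = 0b1000011101
  top 2 bits -> l1_idx = 2
  next 3 bits -> l2_idx = 0
  bottom 5 bits -> offset = 29

Answer: 2 0 29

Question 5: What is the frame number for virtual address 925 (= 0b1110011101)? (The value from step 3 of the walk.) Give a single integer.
vaddr = 925: l1_idx=3, l2_idx=4
L1[3] = 2; L2[2][4] = 35

Answer: 35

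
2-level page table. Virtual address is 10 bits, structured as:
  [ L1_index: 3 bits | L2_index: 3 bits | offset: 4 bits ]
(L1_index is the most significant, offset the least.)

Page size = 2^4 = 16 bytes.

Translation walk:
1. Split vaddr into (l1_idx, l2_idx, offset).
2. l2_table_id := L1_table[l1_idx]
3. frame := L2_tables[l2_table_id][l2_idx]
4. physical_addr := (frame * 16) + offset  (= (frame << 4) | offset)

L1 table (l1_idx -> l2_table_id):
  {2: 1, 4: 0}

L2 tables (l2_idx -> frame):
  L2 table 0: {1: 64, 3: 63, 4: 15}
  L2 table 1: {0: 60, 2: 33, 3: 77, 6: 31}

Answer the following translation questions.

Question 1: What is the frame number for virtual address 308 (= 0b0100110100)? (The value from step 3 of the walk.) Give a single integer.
Answer: 77

Derivation:
vaddr = 308: l1_idx=2, l2_idx=3
L1[2] = 1; L2[1][3] = 77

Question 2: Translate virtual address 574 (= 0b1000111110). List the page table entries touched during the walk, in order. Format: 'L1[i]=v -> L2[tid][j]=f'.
Answer: L1[4]=0 -> L2[0][3]=63

Derivation:
vaddr = 574 = 0b1000111110
Split: l1_idx=4, l2_idx=3, offset=14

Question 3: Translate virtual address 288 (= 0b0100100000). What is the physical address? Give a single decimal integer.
vaddr = 288 = 0b0100100000
Split: l1_idx=2, l2_idx=2, offset=0
L1[2] = 1
L2[1][2] = 33
paddr = 33 * 16 + 0 = 528

Answer: 528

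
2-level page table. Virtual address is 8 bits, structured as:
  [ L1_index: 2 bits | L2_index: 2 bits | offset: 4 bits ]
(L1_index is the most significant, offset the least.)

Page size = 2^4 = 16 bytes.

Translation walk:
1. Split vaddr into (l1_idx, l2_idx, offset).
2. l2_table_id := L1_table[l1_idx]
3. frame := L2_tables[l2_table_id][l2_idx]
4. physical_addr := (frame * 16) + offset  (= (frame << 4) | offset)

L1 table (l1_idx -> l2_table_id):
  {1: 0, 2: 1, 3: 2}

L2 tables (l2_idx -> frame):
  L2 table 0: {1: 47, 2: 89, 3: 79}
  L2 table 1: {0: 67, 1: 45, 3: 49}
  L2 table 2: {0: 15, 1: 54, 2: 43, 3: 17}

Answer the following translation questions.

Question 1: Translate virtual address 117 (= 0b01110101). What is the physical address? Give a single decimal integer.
Answer: 1269

Derivation:
vaddr = 117 = 0b01110101
Split: l1_idx=1, l2_idx=3, offset=5
L1[1] = 0
L2[0][3] = 79
paddr = 79 * 16 + 5 = 1269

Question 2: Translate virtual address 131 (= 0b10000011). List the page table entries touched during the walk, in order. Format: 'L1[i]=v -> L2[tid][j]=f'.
Answer: L1[2]=1 -> L2[1][0]=67

Derivation:
vaddr = 131 = 0b10000011
Split: l1_idx=2, l2_idx=0, offset=3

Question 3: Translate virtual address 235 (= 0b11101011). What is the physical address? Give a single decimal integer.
vaddr = 235 = 0b11101011
Split: l1_idx=3, l2_idx=2, offset=11
L1[3] = 2
L2[2][2] = 43
paddr = 43 * 16 + 11 = 699

Answer: 699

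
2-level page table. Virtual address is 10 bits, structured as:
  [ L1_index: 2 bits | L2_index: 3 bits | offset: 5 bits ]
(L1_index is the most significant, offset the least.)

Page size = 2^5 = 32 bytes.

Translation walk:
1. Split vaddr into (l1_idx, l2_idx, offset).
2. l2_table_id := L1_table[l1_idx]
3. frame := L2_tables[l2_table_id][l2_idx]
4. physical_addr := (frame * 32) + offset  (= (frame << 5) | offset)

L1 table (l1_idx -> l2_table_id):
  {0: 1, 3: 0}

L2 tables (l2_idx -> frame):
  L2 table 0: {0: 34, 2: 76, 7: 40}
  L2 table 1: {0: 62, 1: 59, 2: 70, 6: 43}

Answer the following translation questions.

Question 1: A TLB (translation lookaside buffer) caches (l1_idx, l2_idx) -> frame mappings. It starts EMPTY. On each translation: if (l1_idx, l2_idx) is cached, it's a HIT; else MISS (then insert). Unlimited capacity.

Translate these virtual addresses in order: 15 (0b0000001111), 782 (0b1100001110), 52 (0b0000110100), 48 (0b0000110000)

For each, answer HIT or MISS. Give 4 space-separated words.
Answer: MISS MISS MISS HIT

Derivation:
vaddr=15: (0,0) not in TLB -> MISS, insert
vaddr=782: (3,0) not in TLB -> MISS, insert
vaddr=52: (0,1) not in TLB -> MISS, insert
vaddr=48: (0,1) in TLB -> HIT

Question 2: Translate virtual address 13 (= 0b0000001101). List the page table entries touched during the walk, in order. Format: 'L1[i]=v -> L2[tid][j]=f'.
Answer: L1[0]=1 -> L2[1][0]=62

Derivation:
vaddr = 13 = 0b0000001101
Split: l1_idx=0, l2_idx=0, offset=13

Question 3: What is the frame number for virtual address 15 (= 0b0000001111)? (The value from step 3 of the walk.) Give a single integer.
vaddr = 15: l1_idx=0, l2_idx=0
L1[0] = 1; L2[1][0] = 62

Answer: 62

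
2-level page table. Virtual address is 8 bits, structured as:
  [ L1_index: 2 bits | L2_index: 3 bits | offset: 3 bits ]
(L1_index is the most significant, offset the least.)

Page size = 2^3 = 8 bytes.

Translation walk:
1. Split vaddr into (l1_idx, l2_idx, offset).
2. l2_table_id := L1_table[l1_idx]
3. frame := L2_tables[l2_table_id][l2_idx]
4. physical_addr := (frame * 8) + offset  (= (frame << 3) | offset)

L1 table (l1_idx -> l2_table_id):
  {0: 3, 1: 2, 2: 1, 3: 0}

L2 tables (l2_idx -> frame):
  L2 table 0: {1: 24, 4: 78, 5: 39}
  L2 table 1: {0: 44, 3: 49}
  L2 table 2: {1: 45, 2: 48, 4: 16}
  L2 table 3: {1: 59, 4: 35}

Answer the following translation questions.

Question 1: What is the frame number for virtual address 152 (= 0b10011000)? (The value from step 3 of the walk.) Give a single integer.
vaddr = 152: l1_idx=2, l2_idx=3
L1[2] = 1; L2[1][3] = 49

Answer: 49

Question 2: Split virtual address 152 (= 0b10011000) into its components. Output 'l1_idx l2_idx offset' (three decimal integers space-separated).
Answer: 2 3 0

Derivation:
vaddr = 152 = 0b10011000
  top 2 bits -> l1_idx = 2
  next 3 bits -> l2_idx = 3
  bottom 3 bits -> offset = 0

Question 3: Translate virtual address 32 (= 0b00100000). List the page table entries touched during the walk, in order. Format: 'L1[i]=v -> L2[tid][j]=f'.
Answer: L1[0]=3 -> L2[3][4]=35

Derivation:
vaddr = 32 = 0b00100000
Split: l1_idx=0, l2_idx=4, offset=0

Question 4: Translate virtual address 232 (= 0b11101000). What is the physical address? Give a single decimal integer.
Answer: 312

Derivation:
vaddr = 232 = 0b11101000
Split: l1_idx=3, l2_idx=5, offset=0
L1[3] = 0
L2[0][5] = 39
paddr = 39 * 8 + 0 = 312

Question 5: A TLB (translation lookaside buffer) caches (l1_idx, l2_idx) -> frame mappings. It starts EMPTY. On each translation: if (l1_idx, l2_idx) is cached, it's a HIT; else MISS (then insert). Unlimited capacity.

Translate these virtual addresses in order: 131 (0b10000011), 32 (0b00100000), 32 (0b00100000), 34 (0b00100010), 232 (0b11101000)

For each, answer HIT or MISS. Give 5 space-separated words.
Answer: MISS MISS HIT HIT MISS

Derivation:
vaddr=131: (2,0) not in TLB -> MISS, insert
vaddr=32: (0,4) not in TLB -> MISS, insert
vaddr=32: (0,4) in TLB -> HIT
vaddr=34: (0,4) in TLB -> HIT
vaddr=232: (3,5) not in TLB -> MISS, insert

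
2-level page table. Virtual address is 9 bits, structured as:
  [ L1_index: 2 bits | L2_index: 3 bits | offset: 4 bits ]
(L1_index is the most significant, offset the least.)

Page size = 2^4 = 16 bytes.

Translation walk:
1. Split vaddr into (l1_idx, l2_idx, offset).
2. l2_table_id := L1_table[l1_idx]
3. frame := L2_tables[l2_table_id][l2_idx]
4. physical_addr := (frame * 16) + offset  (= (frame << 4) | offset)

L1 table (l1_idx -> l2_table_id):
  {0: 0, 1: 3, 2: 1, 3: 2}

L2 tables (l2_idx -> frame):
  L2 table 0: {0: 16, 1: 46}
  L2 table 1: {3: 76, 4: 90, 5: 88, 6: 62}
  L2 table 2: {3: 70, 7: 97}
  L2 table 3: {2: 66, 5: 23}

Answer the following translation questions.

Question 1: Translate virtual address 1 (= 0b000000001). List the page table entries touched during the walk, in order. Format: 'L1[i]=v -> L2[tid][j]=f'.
vaddr = 1 = 0b000000001
Split: l1_idx=0, l2_idx=0, offset=1

Answer: L1[0]=0 -> L2[0][0]=16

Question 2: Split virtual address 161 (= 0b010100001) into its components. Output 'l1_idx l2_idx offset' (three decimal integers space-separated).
vaddr = 161 = 0b010100001
  top 2 bits -> l1_idx = 1
  next 3 bits -> l2_idx = 2
  bottom 4 bits -> offset = 1

Answer: 1 2 1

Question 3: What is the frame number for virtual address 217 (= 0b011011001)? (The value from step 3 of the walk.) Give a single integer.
vaddr = 217: l1_idx=1, l2_idx=5
L1[1] = 3; L2[3][5] = 23

Answer: 23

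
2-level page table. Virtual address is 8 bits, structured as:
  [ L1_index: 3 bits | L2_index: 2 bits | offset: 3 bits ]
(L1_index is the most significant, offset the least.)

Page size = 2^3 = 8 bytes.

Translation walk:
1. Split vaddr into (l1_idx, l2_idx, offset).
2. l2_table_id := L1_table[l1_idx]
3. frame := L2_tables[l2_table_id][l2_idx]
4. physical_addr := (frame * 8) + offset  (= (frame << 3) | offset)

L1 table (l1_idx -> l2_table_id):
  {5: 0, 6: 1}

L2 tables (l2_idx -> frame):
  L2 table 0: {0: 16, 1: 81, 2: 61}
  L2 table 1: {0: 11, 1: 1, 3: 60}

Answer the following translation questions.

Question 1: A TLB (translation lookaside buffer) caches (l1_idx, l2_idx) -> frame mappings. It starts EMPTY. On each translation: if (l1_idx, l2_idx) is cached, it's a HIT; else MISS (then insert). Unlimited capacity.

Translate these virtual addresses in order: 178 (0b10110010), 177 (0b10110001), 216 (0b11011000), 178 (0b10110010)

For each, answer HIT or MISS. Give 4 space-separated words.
vaddr=178: (5,2) not in TLB -> MISS, insert
vaddr=177: (5,2) in TLB -> HIT
vaddr=216: (6,3) not in TLB -> MISS, insert
vaddr=178: (5,2) in TLB -> HIT

Answer: MISS HIT MISS HIT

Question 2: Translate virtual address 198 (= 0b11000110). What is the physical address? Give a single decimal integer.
Answer: 94

Derivation:
vaddr = 198 = 0b11000110
Split: l1_idx=6, l2_idx=0, offset=6
L1[6] = 1
L2[1][0] = 11
paddr = 11 * 8 + 6 = 94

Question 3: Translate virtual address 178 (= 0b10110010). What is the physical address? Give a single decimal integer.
vaddr = 178 = 0b10110010
Split: l1_idx=5, l2_idx=2, offset=2
L1[5] = 0
L2[0][2] = 61
paddr = 61 * 8 + 2 = 490

Answer: 490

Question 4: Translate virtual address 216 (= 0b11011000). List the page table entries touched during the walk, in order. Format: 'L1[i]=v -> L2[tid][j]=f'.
vaddr = 216 = 0b11011000
Split: l1_idx=6, l2_idx=3, offset=0

Answer: L1[6]=1 -> L2[1][3]=60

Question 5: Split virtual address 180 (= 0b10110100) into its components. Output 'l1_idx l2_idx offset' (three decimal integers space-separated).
Answer: 5 2 4

Derivation:
vaddr = 180 = 0b10110100
  top 3 bits -> l1_idx = 5
  next 2 bits -> l2_idx = 2
  bottom 3 bits -> offset = 4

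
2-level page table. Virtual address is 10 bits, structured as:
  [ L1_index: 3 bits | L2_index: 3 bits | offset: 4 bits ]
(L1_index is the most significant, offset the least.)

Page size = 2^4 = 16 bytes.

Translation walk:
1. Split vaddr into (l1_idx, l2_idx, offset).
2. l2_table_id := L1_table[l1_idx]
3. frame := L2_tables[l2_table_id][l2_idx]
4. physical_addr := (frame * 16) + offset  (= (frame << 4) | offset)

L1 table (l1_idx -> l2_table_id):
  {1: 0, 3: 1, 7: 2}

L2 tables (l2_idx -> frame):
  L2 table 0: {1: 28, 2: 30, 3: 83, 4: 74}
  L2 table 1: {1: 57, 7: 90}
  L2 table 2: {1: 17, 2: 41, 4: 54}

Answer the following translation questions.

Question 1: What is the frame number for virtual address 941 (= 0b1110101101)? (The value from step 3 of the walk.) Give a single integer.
Answer: 41

Derivation:
vaddr = 941: l1_idx=7, l2_idx=2
L1[7] = 2; L2[2][2] = 41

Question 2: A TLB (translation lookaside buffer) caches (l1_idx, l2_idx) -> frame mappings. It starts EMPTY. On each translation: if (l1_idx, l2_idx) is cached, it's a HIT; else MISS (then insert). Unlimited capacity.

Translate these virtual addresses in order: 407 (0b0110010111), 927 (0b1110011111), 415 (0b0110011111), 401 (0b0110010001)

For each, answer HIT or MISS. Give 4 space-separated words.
Answer: MISS MISS HIT HIT

Derivation:
vaddr=407: (3,1) not in TLB -> MISS, insert
vaddr=927: (7,1) not in TLB -> MISS, insert
vaddr=415: (3,1) in TLB -> HIT
vaddr=401: (3,1) in TLB -> HIT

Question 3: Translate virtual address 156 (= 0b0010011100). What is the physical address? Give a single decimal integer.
Answer: 460

Derivation:
vaddr = 156 = 0b0010011100
Split: l1_idx=1, l2_idx=1, offset=12
L1[1] = 0
L2[0][1] = 28
paddr = 28 * 16 + 12 = 460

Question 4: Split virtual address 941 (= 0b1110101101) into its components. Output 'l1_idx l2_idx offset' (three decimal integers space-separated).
vaddr = 941 = 0b1110101101
  top 3 bits -> l1_idx = 7
  next 3 bits -> l2_idx = 2
  bottom 4 bits -> offset = 13

Answer: 7 2 13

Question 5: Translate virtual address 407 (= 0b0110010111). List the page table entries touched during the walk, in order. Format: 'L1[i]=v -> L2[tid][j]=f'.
vaddr = 407 = 0b0110010111
Split: l1_idx=3, l2_idx=1, offset=7

Answer: L1[3]=1 -> L2[1][1]=57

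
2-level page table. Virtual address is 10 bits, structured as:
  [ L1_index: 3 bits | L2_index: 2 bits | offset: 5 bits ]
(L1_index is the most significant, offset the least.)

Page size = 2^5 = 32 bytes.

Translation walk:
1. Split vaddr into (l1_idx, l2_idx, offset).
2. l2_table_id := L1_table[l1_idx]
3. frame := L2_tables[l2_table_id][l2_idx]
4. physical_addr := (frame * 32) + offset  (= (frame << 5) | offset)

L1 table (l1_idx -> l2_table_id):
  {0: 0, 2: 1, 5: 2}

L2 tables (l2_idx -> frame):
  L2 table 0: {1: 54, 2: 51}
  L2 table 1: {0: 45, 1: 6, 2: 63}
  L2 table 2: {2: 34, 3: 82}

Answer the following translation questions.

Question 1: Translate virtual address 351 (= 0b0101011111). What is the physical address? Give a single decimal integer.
vaddr = 351 = 0b0101011111
Split: l1_idx=2, l2_idx=2, offset=31
L1[2] = 1
L2[1][2] = 63
paddr = 63 * 32 + 31 = 2047

Answer: 2047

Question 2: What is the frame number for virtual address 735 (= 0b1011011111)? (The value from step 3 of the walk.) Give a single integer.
vaddr = 735: l1_idx=5, l2_idx=2
L1[5] = 2; L2[2][2] = 34

Answer: 34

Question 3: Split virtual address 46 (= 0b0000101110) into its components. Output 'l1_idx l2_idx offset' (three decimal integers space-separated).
vaddr = 46 = 0b0000101110
  top 3 bits -> l1_idx = 0
  next 2 bits -> l2_idx = 1
  bottom 5 bits -> offset = 14

Answer: 0 1 14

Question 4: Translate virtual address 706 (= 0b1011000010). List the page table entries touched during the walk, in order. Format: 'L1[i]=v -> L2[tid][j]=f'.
vaddr = 706 = 0b1011000010
Split: l1_idx=5, l2_idx=2, offset=2

Answer: L1[5]=2 -> L2[2][2]=34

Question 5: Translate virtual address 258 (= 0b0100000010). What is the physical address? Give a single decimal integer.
Answer: 1442

Derivation:
vaddr = 258 = 0b0100000010
Split: l1_idx=2, l2_idx=0, offset=2
L1[2] = 1
L2[1][0] = 45
paddr = 45 * 32 + 2 = 1442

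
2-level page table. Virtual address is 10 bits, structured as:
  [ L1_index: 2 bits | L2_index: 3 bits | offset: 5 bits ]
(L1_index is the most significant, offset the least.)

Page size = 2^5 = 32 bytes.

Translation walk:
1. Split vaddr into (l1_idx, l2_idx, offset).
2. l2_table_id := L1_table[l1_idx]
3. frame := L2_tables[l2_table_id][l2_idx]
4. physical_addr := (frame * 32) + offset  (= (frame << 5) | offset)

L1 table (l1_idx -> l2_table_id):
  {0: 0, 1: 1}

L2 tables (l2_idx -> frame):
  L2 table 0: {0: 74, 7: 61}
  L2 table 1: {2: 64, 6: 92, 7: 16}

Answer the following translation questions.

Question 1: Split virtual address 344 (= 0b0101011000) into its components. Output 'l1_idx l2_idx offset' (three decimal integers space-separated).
vaddr = 344 = 0b0101011000
  top 2 bits -> l1_idx = 1
  next 3 bits -> l2_idx = 2
  bottom 5 bits -> offset = 24

Answer: 1 2 24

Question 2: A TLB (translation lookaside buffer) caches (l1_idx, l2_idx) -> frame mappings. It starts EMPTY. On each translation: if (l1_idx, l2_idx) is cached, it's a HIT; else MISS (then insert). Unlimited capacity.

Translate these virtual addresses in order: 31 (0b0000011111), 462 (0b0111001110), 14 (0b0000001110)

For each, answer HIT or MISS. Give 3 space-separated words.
vaddr=31: (0,0) not in TLB -> MISS, insert
vaddr=462: (1,6) not in TLB -> MISS, insert
vaddr=14: (0,0) in TLB -> HIT

Answer: MISS MISS HIT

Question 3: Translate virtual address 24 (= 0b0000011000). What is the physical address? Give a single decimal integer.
Answer: 2392

Derivation:
vaddr = 24 = 0b0000011000
Split: l1_idx=0, l2_idx=0, offset=24
L1[0] = 0
L2[0][0] = 74
paddr = 74 * 32 + 24 = 2392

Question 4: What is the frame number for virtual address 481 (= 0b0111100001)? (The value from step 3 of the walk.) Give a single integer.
Answer: 16

Derivation:
vaddr = 481: l1_idx=1, l2_idx=7
L1[1] = 1; L2[1][7] = 16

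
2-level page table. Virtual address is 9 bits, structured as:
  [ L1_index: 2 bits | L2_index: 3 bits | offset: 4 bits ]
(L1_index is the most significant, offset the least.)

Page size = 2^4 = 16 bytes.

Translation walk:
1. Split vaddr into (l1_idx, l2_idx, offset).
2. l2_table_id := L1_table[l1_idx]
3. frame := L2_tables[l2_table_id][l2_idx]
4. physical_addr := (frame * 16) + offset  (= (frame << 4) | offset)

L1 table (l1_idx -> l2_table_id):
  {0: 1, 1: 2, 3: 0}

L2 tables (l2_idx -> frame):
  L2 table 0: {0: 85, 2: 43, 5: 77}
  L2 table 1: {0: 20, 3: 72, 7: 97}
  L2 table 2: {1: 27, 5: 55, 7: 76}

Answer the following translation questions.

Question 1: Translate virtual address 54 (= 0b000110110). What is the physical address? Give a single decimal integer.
vaddr = 54 = 0b000110110
Split: l1_idx=0, l2_idx=3, offset=6
L1[0] = 1
L2[1][3] = 72
paddr = 72 * 16 + 6 = 1158

Answer: 1158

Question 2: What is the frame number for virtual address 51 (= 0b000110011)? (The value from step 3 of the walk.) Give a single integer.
Answer: 72

Derivation:
vaddr = 51: l1_idx=0, l2_idx=3
L1[0] = 1; L2[1][3] = 72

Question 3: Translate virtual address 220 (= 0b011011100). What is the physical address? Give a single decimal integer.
Answer: 892

Derivation:
vaddr = 220 = 0b011011100
Split: l1_idx=1, l2_idx=5, offset=12
L1[1] = 2
L2[2][5] = 55
paddr = 55 * 16 + 12 = 892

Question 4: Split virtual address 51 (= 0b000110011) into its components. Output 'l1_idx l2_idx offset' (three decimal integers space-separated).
vaddr = 51 = 0b000110011
  top 2 bits -> l1_idx = 0
  next 3 bits -> l2_idx = 3
  bottom 4 bits -> offset = 3

Answer: 0 3 3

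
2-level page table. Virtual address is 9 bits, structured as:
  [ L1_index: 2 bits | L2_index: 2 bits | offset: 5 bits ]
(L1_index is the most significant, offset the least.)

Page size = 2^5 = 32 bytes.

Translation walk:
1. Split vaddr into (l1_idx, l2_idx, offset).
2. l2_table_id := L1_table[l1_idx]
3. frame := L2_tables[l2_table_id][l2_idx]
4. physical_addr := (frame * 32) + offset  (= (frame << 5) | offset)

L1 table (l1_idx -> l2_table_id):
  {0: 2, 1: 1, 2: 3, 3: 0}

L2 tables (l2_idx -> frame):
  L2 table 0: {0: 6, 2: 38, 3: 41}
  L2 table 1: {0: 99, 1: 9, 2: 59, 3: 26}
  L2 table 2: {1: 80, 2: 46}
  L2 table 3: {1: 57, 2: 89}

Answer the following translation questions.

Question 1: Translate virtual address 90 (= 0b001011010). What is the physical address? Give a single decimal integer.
Answer: 1498

Derivation:
vaddr = 90 = 0b001011010
Split: l1_idx=0, l2_idx=2, offset=26
L1[0] = 2
L2[2][2] = 46
paddr = 46 * 32 + 26 = 1498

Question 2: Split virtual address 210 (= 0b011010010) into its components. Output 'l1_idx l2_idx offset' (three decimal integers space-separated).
Answer: 1 2 18

Derivation:
vaddr = 210 = 0b011010010
  top 2 bits -> l1_idx = 1
  next 2 bits -> l2_idx = 2
  bottom 5 bits -> offset = 18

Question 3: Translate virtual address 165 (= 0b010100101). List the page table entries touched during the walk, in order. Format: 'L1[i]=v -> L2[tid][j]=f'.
Answer: L1[1]=1 -> L2[1][1]=9

Derivation:
vaddr = 165 = 0b010100101
Split: l1_idx=1, l2_idx=1, offset=5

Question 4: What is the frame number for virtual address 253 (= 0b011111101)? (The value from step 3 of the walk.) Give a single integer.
Answer: 26

Derivation:
vaddr = 253: l1_idx=1, l2_idx=3
L1[1] = 1; L2[1][3] = 26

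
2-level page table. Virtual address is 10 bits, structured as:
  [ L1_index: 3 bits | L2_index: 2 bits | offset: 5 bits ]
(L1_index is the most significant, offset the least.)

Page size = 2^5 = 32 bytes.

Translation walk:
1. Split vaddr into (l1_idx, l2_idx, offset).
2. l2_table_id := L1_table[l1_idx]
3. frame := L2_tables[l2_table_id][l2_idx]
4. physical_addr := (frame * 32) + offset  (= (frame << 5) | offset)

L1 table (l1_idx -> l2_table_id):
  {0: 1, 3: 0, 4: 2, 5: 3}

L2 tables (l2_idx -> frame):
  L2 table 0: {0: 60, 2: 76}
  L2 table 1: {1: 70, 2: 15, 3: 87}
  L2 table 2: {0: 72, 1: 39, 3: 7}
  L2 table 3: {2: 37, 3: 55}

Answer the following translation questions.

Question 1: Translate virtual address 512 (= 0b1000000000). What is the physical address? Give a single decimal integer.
vaddr = 512 = 0b1000000000
Split: l1_idx=4, l2_idx=0, offset=0
L1[4] = 2
L2[2][0] = 72
paddr = 72 * 32 + 0 = 2304

Answer: 2304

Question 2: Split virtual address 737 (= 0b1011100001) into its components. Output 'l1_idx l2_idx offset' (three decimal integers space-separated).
vaddr = 737 = 0b1011100001
  top 3 bits -> l1_idx = 5
  next 2 bits -> l2_idx = 3
  bottom 5 bits -> offset = 1

Answer: 5 3 1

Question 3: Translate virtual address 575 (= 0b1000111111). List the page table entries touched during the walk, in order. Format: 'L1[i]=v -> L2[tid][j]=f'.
vaddr = 575 = 0b1000111111
Split: l1_idx=4, l2_idx=1, offset=31

Answer: L1[4]=2 -> L2[2][1]=39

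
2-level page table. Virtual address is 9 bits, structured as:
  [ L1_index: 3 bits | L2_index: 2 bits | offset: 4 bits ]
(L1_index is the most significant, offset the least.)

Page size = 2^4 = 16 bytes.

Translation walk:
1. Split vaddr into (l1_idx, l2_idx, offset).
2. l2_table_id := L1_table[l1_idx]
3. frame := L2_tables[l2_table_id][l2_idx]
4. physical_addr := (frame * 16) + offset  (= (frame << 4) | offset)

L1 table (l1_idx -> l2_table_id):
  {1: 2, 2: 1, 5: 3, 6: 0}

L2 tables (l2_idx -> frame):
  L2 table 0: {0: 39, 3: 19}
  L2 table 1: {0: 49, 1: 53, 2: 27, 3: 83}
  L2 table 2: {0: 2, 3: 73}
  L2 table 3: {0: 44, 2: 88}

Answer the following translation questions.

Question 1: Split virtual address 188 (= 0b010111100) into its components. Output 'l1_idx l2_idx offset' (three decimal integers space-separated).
Answer: 2 3 12

Derivation:
vaddr = 188 = 0b010111100
  top 3 bits -> l1_idx = 2
  next 2 bits -> l2_idx = 3
  bottom 4 bits -> offset = 12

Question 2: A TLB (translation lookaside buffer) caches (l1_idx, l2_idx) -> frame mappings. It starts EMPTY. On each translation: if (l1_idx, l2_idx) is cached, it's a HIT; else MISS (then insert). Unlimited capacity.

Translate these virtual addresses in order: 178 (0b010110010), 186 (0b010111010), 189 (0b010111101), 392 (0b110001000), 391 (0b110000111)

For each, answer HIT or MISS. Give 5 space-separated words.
vaddr=178: (2,3) not in TLB -> MISS, insert
vaddr=186: (2,3) in TLB -> HIT
vaddr=189: (2,3) in TLB -> HIT
vaddr=392: (6,0) not in TLB -> MISS, insert
vaddr=391: (6,0) in TLB -> HIT

Answer: MISS HIT HIT MISS HIT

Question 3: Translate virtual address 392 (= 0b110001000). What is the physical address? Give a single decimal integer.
vaddr = 392 = 0b110001000
Split: l1_idx=6, l2_idx=0, offset=8
L1[6] = 0
L2[0][0] = 39
paddr = 39 * 16 + 8 = 632

Answer: 632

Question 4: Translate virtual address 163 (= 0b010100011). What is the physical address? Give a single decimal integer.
Answer: 435

Derivation:
vaddr = 163 = 0b010100011
Split: l1_idx=2, l2_idx=2, offset=3
L1[2] = 1
L2[1][2] = 27
paddr = 27 * 16 + 3 = 435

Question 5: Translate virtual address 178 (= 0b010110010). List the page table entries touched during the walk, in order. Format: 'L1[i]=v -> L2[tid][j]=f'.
Answer: L1[2]=1 -> L2[1][3]=83

Derivation:
vaddr = 178 = 0b010110010
Split: l1_idx=2, l2_idx=3, offset=2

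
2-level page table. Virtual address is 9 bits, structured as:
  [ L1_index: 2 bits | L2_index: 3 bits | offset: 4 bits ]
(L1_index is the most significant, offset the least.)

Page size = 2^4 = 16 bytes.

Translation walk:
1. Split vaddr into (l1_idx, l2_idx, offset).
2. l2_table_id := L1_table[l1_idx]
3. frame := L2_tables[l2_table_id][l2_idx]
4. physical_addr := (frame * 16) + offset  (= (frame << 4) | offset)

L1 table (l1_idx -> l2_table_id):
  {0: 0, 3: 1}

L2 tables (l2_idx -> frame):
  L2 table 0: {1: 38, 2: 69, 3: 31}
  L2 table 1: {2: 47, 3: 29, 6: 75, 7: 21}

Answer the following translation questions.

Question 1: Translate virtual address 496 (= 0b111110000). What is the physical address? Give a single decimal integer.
Answer: 336

Derivation:
vaddr = 496 = 0b111110000
Split: l1_idx=3, l2_idx=7, offset=0
L1[3] = 1
L2[1][7] = 21
paddr = 21 * 16 + 0 = 336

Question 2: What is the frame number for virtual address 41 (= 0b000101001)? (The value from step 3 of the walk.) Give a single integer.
Answer: 69

Derivation:
vaddr = 41: l1_idx=0, l2_idx=2
L1[0] = 0; L2[0][2] = 69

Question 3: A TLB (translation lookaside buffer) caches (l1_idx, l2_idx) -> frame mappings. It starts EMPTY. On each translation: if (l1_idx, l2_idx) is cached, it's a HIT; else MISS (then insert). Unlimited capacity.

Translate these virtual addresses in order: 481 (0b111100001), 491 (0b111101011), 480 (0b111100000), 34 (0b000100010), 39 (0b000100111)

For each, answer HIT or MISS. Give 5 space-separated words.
vaddr=481: (3,6) not in TLB -> MISS, insert
vaddr=491: (3,6) in TLB -> HIT
vaddr=480: (3,6) in TLB -> HIT
vaddr=34: (0,2) not in TLB -> MISS, insert
vaddr=39: (0,2) in TLB -> HIT

Answer: MISS HIT HIT MISS HIT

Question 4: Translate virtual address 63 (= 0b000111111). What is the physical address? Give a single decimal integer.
Answer: 511

Derivation:
vaddr = 63 = 0b000111111
Split: l1_idx=0, l2_idx=3, offset=15
L1[0] = 0
L2[0][3] = 31
paddr = 31 * 16 + 15 = 511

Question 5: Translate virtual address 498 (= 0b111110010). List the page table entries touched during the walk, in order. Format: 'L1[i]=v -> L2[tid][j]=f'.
vaddr = 498 = 0b111110010
Split: l1_idx=3, l2_idx=7, offset=2

Answer: L1[3]=1 -> L2[1][7]=21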